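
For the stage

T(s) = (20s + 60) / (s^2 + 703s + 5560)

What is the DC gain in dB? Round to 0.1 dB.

T(0) = 60 / 5560 ≈ 0.010791
20 log₁₀(0.010791) ≈ -39.34 dB

-39.3 dB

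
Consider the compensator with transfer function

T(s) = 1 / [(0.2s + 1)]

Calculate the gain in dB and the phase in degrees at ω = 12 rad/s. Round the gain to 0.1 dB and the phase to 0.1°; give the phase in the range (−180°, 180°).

-8.3 dB, -67.4°

At ω = 12 rad/s:
pole (1 + j12·0.2) = 1 + j2.4 → |·| ≈ 2.6, ∠ ≈ 67.38°
|T| = 1 · 1 / (2.6) ≈ 0.38462
Gain = 20 log₁₀(0.38462) ≈ -8.30 dB
∠T = (0°) − (67.38°) = -67.38°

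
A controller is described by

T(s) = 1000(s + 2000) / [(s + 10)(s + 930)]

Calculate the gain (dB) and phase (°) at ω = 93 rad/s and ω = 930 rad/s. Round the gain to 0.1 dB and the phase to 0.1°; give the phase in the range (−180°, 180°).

ω = 93: 27.2 dB, -86.9°; ω = 930: 5.1 dB, -109.4°

At s = jω = j93:
zero (s+2000): 2000 + j93 → |·| = √(2000²+93²) = √4008649 ≈ 2002.2, ∠ = arctan(93/2000) ≈ 2.66°
pole (s+10): 10 + j93 → |·| = √(10²+93²) = √8749 ≈ 93.536, ∠ = arctan(93/10) ≈ 83.86°
pole (s+930): 930 + j93 → |·| = √(930²+93²) = √873549 ≈ 934.64, ∠ = arctan(93/930) ≈ 5.71°
|T| = 1000 · 2002.2 / 87422 ≈ 22.903
Gain = 20 log₁₀(22.903) ≈ 27.20 dB
∠T = 2.66° − 89.57° = -86.91°

At s = jω = j930:
zero (s+2000): 2000 + j930 → |·| = √(2000²+930²) = √4864900 ≈ 2205.7, ∠ = arctan(930/2000) ≈ 24.94°
pole (s+10): 10 + j930 → |·| = √(10²+930²) = √865000 ≈ 930.05, ∠ = arctan(930/10) ≈ 89.38°
pole (s+930): 930 + j930 → |·| = √(930²+930²) = √1729800 ≈ 1315.2, ∠ = arctan(930/930) ≈ 45.00°
|T| = 1000 · 2205.7 / 1.2232e+06 ≈ 1.8032
Gain = 20 log₁₀(1.8032) ≈ 5.12 dB
∠T = 24.94° − 134.38° = -109.44°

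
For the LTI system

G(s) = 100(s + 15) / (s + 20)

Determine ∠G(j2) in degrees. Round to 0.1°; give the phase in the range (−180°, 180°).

1.9°

At s = jω = j2:
zero (s+15): 15 + j2 → |·| = √(15²+2²) = √229 ≈ 15.133, ∠ = arctan(2/15) ≈ 7.59°
pole (s+20): 20 + j2 → |·| = √(20²+2²) = √404 ≈ 20.1, ∠ = arctan(2/20) ≈ 5.71°
∠G = 7.59° − 5.71° = 1.88°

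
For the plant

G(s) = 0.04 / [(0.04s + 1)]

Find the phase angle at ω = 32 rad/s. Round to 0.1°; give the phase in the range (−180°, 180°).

-52.0°

At ω = 32 rad/s:
pole (1 + j32·0.04) = 1 + j1.28 → |·| ≈ 1.6243, ∠ ≈ 52.00°
∠G = (0°) − (52.00°) = -52.00°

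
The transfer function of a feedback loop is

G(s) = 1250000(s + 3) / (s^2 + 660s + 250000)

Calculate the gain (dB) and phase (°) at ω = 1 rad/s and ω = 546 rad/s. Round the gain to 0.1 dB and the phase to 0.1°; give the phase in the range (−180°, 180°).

At s = jω = j1:
zero (s+3): 3 + j1 → |·| = √(3²+1²) = √10 ≈ 3.1623, ∠ = arctan(1/3) ≈ 18.43°
quadratic: (j1)² + 660·j1 + 250000 = 249999 + j660 → |·| ≈ 2.5e+05, ∠ ≈ 0.15°
|G| = 1250000 · 3.1623 / 2.5e+05 ≈ 15.812
Gain = 20 log₁₀(15.812) ≈ 23.98 dB
∠G = 18.43° − 0.15° = 18.28°

At s = jω = j546:
zero (s+3): 3 + j546 → |·| = √(3²+546²) = √298125 ≈ 546.01, ∠ = arctan(546/3) ≈ 89.69°
quadratic: (j546)² + 660·j546 + 250000 = -48116 + j360360 → |·| ≈ 3.6356e+05, ∠ ≈ 97.61°
|G| = 1250000 · 546.01 / 3.6356e+05 ≈ 1877.3
Gain = 20 log₁₀(1877.3) ≈ 65.47 dB
∠G = 89.69° − 97.61° = -7.92°

ω = 1: 24.0 dB, 18.3°; ω = 546: 65.5 dB, -7.9°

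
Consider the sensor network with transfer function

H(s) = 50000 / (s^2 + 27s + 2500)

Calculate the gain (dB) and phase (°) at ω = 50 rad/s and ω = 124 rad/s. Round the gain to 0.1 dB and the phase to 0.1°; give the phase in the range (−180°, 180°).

ω = 50: 31.4 dB, -90.0°; ω = 124: 11.5 dB, -165.4°

At s = jω = j50:
quadratic: (j50)² + 27·j50 + 2500 = 0 + j1350 → |·| ≈ 1350, ∠ ≈ 90.00°
|H| = 50000 / 1350 ≈ 37.037
Gain = 20 log₁₀(37.037) ≈ 31.37 dB
∠H = 0.00° − 90.00° = -90.00°

At s = jω = j124:
quadratic: (j124)² + 27·j124 + 2500 = -12876 + j3348 → |·| ≈ 13304, ∠ ≈ 165.42°
|H| = 50000 / 13304 ≈ 3.7583
Gain = 20 log₁₀(3.7583) ≈ 11.50 dB
∠H = 0.00° − 165.42° = -165.42°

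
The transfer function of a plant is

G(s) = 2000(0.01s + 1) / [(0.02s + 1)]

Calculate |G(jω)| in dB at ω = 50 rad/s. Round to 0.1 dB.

At ω = 50 rad/s:
zero (1 + j50·0.01) = 1 + j0.5 → |·| ≈ 1.118, ∠ ≈ 26.57°
pole (1 + j50·0.02) = 1 + j1 → |·| ≈ 1.4142, ∠ ≈ 45.00°
|G| = 2000 · 1.118 / (1.4142) ≈ 1581.1
Gain = 20 log₁₀(1581.1) ≈ 63.98 dB

64.0 dB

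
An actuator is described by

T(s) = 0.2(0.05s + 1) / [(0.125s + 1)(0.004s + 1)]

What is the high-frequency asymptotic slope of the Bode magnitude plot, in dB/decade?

-20 dB/decade

Each pole contributes −20 dB/decade at high frequency; each zero contributes +20 dB/decade.
Net: 1 zero(s) − 2 pole(s) → -20 dB/decade.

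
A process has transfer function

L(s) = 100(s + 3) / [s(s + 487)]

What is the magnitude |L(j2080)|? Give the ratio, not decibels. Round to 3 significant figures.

At s = jω = j2080:
zero (s+3): 3 + j2080 → |·| = √(3²+2080²) = √4326409 ≈ 2080, ∠ = arctan(2080/3) ≈ 89.92°
pole (s+487): 487 + j2080 → |·| = √(487²+2080²) = √4563569 ≈ 2136.3, ∠ = arctan(2080/487) ≈ 76.82°
pole at origin: |s| = 2080, ∠ = 90.00° (in denominator)
|L| = 100 · 2080 / 4.4435e+06 ≈ 0.04681

0.0468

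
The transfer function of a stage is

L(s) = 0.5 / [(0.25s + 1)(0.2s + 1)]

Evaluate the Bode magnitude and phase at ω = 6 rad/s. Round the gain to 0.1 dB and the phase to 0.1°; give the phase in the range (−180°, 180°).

At ω = 6 rad/s:
pole (1 + j6·0.25) = 1 + j1.5 → |·| ≈ 1.8028, ∠ ≈ 56.31°
pole (1 + j6·0.2) = 1 + j1.2 → |·| ≈ 1.562, ∠ ≈ 50.19°
|L| = 0.5 · 1 / (1.8028 · 1.562) ≈ 0.17756
Gain = 20 log₁₀(0.17756) ≈ -15.01 dB
∠L = (0°) − (56.31° + 50.19°) = -106.50°

-15.0 dB, -106.5°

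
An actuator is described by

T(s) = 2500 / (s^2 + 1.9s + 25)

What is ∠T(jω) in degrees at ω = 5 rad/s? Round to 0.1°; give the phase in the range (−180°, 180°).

-90.0°

At s = jω = j5:
quadratic: (j5)² + 1.9·j5 + 25 = 0 + j9.5 → |·| ≈ 9.5, ∠ ≈ 90.00°
∠T = 0.00° − 90.00° = -90.00°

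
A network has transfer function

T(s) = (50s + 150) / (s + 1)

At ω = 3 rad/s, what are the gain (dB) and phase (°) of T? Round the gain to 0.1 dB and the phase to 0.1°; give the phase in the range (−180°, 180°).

36.5 dB, -26.6°

Substitute s = j3:
Numerator: 50(j3) + 150 = 150 + j150
Denominator: (j3) + 1 = 1 + j3
|N| = √(150² + 150²) ≈ 212.13, ∠N ≈ 45.00°
|D| = √(1² + 3²) ≈ 3.1623, ∠D ≈ 71.57°
|T| = 212.13 / 3.1623 ≈ 67.081
Gain = 20 log₁₀(67.081) ≈ 36.53 dB
∠T = 45.00° − 71.57° = -26.57°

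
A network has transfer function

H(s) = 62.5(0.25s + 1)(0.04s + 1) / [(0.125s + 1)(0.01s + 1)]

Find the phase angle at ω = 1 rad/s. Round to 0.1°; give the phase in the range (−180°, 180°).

8.6°

At ω = 1 rad/s:
zero (1 + j1·0.25) = 1 + j0.25 → |·| ≈ 1.0308, ∠ ≈ 14.04°
zero (1 + j1·0.04) = 1 + j0.04 → |·| ≈ 1.0008, ∠ ≈ 2.29°
pole (1 + j1·0.125) = 1 + j0.125 → |·| ≈ 1.0078, ∠ ≈ 7.13°
pole (1 + j1·0.01) = 1 + j0.01 → |·| ≈ 1, ∠ ≈ 0.57°
∠H = (14.04° + 2.29°) − (7.13° + 0.57°) = 8.63°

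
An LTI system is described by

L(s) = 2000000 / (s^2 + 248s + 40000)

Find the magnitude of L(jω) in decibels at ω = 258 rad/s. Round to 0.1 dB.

29.2 dB

At s = jω = j258:
quadratic: (j258)² + 248·j258 + 40000 = -26564 + j63984 → |·| ≈ 69279, ∠ ≈ 112.55°
|L| = 2000000 / 69279 ≈ 28.869
Gain = 20 log₁₀(28.869) ≈ 29.21 dB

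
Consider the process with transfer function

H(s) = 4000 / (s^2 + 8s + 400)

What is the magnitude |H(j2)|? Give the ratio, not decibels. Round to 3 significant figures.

At s = jω = j2:
quadratic: (j2)² + 8·j2 + 400 = 396 + j16 → |·| ≈ 396.32, ∠ ≈ 2.31°
|H| = 4000 / 396.32 ≈ 10.093

10.1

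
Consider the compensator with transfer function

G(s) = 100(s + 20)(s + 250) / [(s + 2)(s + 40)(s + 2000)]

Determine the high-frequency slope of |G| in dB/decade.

Each pole contributes −20 dB/decade at high frequency; each zero contributes +20 dB/decade.
Net: 2 zero(s) − 3 pole(s) → -20 dB/decade.

-20 dB/decade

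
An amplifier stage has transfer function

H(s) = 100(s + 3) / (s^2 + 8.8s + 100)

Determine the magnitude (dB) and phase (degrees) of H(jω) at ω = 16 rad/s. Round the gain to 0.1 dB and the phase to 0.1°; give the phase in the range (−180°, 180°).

At s = jω = j16:
zero (s+3): 3 + j16 → |·| = √(3²+16²) = √265 ≈ 16.279, ∠ = arctan(16/3) ≈ 79.38°
quadratic: (j16)² + 8.8·j16 + 100 = -156 + j140.8 → |·| ≈ 210.14, ∠ ≈ 137.93°
|H| = 100 · 16.279 / 210.14 ≈ 7.7467
Gain = 20 log₁₀(7.7467) ≈ 17.78 dB
∠H = 79.38° − 137.93° = -58.55°

17.8 dB, -58.6°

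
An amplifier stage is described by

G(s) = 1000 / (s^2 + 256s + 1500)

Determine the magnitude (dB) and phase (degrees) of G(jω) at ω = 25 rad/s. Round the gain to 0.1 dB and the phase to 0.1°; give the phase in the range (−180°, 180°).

-16.2 dB, -82.2°

Substitute s = j25:
Numerator: 1000 = 1000 + j0
Denominator: (j25)^2 + 256(j25) + 1500 = 875 + j6400
|N| = √(1000² + 0²) ≈ 1000, ∠N ≈ 0.00°
|D| = √(875² + 6400²) ≈ 6459.5, ∠D ≈ 82.21°
|G| = 1000 / 6459.5 ≈ 0.15481
Gain = 20 log₁₀(0.15481) ≈ -16.20 dB
∠G = 0.00° − 82.21° = -82.21°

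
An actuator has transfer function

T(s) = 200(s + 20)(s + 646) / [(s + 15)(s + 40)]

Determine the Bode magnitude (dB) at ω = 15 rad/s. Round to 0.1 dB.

71.0 dB

At s = jω = j15:
zero (s+20): 20 + j15 → |·| = √(20²+15²) = √625 ≈ 25, ∠ = arctan(15/20) ≈ 36.87°
zero (s+646): 646 + j15 → |·| = √(646²+15²) = √417541 ≈ 646.17, ∠ = arctan(15/646) ≈ 1.33°
pole (s+15): 15 + j15 → |·| = √(15²+15²) = √450 ≈ 21.213, ∠ = arctan(15/15) ≈ 45.00°
pole (s+40): 40 + j15 → |·| = √(40²+15²) = √1825 ≈ 42.72, ∠ = arctan(15/40) ≈ 20.56°
|T| = 200 · 16154 / 906.22 ≈ 3565.1
Gain = 20 log₁₀(3565.1) ≈ 71.04 dB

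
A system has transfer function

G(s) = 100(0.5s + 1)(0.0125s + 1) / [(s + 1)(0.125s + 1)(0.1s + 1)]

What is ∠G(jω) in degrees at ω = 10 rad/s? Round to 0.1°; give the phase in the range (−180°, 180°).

At ω = 10 rad/s:
zero (1 + j10·0.5) = 1 + j5 → |·| ≈ 5.099, ∠ ≈ 78.69°
zero (1 + j10·0.0125) = 1 + j0.125 → |·| ≈ 1.0078, ∠ ≈ 7.13°
pole (1 + j10·1) = 1 + j10 → |·| ≈ 10.05, ∠ ≈ 84.29°
pole (1 + j10·0.125) = 1 + j1.25 → |·| ≈ 1.6008, ∠ ≈ 51.34°
pole (1 + j10·0.1) = 1 + j1 → |·| ≈ 1.4142, ∠ ≈ 45.00°
∠G = (78.69° + 7.13°) − (84.29° + 51.34° + 45.00°) = -94.81°

-94.8°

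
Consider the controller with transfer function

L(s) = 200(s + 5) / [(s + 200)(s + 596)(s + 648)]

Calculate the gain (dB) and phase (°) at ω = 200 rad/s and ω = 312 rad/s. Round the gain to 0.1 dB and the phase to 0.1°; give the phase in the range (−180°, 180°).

ω = 200: -69.6 dB, 7.9°; ω = 312: -69.2 dB, -21.6°

At s = jω = j200:
zero (s+5): 5 + j200 → |·| = √(5²+200²) = √40025 ≈ 200.06, ∠ = arctan(200/5) ≈ 88.57°
pole (s+200): 200 + j200 → |·| = √(200²+200²) = √80000 ≈ 282.84, ∠ = arctan(200/200) ≈ 45.00°
pole (s+596): 596 + j200 → |·| = √(596²+200²) = √395216 ≈ 628.66, ∠ = arctan(200/596) ≈ 18.55°
pole (s+648): 648 + j200 → |·| = √(648²+200²) = √459904 ≈ 678.16, ∠ = arctan(200/648) ≈ 17.15°
|L| = 200 · 200.06 / 1.2058e+08 ≈ 0.00033183
Gain = 20 log₁₀(0.00033183) ≈ -69.58 dB
∠L = 88.57° − 80.70° = 7.87°

At s = jω = j312:
zero (s+5): 5 + j312 → |·| = √(5²+312²) = √97369 ≈ 312.04, ∠ = arctan(312/5) ≈ 89.08°
pole (s+200): 200 + j312 → |·| = √(200²+312²) = √137344 ≈ 370.6, ∠ = arctan(312/200) ≈ 57.34°
pole (s+596): 596 + j312 → |·| = √(596²+312²) = √452560 ≈ 672.73, ∠ = arctan(312/596) ≈ 27.63°
pole (s+648): 648 + j312 → |·| = √(648²+312²) = √517248 ≈ 719.2, ∠ = arctan(312/648) ≈ 25.71°
|L| = 200 · 312.04 / 1.7931e+08 ≈ 0.00034805
Gain = 20 log₁₀(0.00034805) ≈ -69.17 dB
∠L = 89.08° − 110.68° = -21.60°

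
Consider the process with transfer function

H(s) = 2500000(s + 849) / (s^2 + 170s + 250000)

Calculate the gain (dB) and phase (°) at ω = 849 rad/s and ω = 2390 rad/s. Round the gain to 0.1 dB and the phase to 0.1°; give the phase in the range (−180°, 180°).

At s = jω = j849:
zero (s+849): 849 + j849 → |·| = √(849²+849²) = √1441602 ≈ 1200.7, ∠ = arctan(849/849) ≈ 45.00°
quadratic: (j849)² + 170·j849 + 250000 = -470801 + j144330 → |·| ≈ 4.9243e+05, ∠ ≈ 162.96°
|H| = 2500000 · 1200.7 / 4.9243e+05 ≈ 6095.8
Gain = 20 log₁₀(6095.8) ≈ 75.70 dB
∠H = 45.00° − 162.96° = -117.96°

At s = jω = j2390:
zero (s+849): 849 + j2390 → |·| = √(849²+2390²) = √6432901 ≈ 2536.3, ∠ = arctan(2390/849) ≈ 70.44°
quadratic: (j2390)² + 170·j2390 + 250000 = -5462100 + j406300 → |·| ≈ 5.4772e+06, ∠ ≈ 175.75°
|H| = 2500000 · 2536.3 / 5.4772e+06 ≈ 1157.7
Gain = 20 log₁₀(1157.7) ≈ 61.27 dB
∠H = 70.44° − 175.75° = -105.31°

ω = 849: 75.7 dB, -118.0°; ω = 2390: 61.3 dB, -105.3°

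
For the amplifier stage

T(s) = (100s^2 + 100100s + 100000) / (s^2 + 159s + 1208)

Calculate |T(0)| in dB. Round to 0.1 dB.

T(0) = 100000 / 1208 ≈ 82.781
20 log₁₀(82.781) ≈ 38.36 dB

38.4 dB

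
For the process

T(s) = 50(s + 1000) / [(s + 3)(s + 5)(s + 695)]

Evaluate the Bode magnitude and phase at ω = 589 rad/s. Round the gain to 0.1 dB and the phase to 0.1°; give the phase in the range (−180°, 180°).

At s = jω = j589:
zero (s+1000): 1000 + j589 → |·| = √(1000²+589²) = √1346921 ≈ 1160.6, ∠ = arctan(589/1000) ≈ 30.50°
pole (s+3): 3 + j589 → |·| = √(3²+589²) = √346930 ≈ 589.01, ∠ = arctan(589/3) ≈ 89.71°
pole (s+5): 5 + j589 → |·| = √(5²+589²) = √346946 ≈ 589.02, ∠ = arctan(589/5) ≈ 89.51°
pole (s+695): 695 + j589 → |·| = √(695²+589²) = √829946 ≈ 911.01, ∠ = arctan(589/695) ≈ 40.28°
|T| = 50 · 1160.6 / 3.1606e+08 ≈ 0.0001836
Gain = 20 log₁₀(0.0001836) ≈ -74.72 dB
∠T = 30.50° − 219.50° = -189.00° ≡ 171.00° (principal value)

-74.7 dB, 171.0°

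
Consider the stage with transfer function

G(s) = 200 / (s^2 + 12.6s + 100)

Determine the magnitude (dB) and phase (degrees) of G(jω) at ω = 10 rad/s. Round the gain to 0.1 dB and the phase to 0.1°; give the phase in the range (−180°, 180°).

4.0 dB, -90.0°

At s = jω = j10:
quadratic: (j10)² + 12.6·j10 + 100 = 0 + j126 → |·| ≈ 126, ∠ ≈ 90.00°
|G| = 200 / 126 ≈ 1.5873
Gain = 20 log₁₀(1.5873) ≈ 4.01 dB
∠G = 0.00° − 90.00° = -90.00°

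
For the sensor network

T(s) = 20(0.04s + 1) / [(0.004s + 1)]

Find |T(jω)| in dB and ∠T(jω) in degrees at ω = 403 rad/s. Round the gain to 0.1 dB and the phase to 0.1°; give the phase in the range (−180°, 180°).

44.6 dB, 28.3°

At ω = 403 rad/s:
zero (1 + j403·0.04) = 1 + j16.12 → |·| ≈ 16.151, ∠ ≈ 86.45°
pole (1 + j403·0.004) = 1 + j1.612 → |·| ≈ 1.897, ∠ ≈ 58.19°
|T| = 20 · 16.151 / (1.897) ≈ 170.28
Gain = 20 log₁₀(170.28) ≈ 44.62 dB
∠T = (86.45°) − (58.19°) = 28.26°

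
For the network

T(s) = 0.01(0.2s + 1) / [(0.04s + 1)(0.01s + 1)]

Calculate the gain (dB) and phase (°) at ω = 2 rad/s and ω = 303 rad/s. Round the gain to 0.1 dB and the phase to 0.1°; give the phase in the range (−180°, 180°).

ω = 2: -39.4 dB, 16.1°; ω = 303: -36.1 dB, -68.0°

At ω = 2 rad/s:
zero (1 + j2·0.2) = 1 + j0.4 → |·| ≈ 1.077, ∠ ≈ 21.80°
pole (1 + j2·0.04) = 1 + j0.08 → |·| ≈ 1.0032, ∠ ≈ 4.57°
pole (1 + j2·0.01) = 1 + j0.02 → |·| ≈ 1.0002, ∠ ≈ 1.15°
|T| = 0.01 · 1.077 / (1.0032 · 1.0002) ≈ 0.010733
Gain = 20 log₁₀(0.010733) ≈ -39.39 dB
∠T = (21.80°) − (4.57° + 1.15°) = 16.08°

At ω = 303 rad/s:
zero (1 + j303·0.2) = 1 + j60.6 → |·| ≈ 60.608, ∠ ≈ 89.05°
pole (1 + j303·0.04) = 1 + j12.12 → |·| ≈ 12.161, ∠ ≈ 85.28°
pole (1 + j303·0.01) = 1 + j3.03 → |·| ≈ 3.1908, ∠ ≈ 71.74°
|T| = 0.01 · 60.608 / (12.161 · 3.1908) ≈ 0.015619
Gain = 20 log₁₀(0.015619) ≈ -36.13 dB
∠T = (89.05°) − (85.28° + 71.74°) = -67.97°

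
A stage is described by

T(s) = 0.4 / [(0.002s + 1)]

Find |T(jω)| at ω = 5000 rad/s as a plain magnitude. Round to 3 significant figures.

At ω = 5000 rad/s:
pole (1 + j5000·0.002) = 1 + j10 → |·| ≈ 10.05, ∠ ≈ 84.29°
|T| = 0.4 · 1 / (10.05) ≈ 0.039801

0.0398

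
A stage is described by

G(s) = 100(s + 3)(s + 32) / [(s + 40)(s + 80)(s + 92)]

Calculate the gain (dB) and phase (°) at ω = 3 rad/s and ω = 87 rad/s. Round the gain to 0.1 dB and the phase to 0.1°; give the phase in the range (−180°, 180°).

ω = 3: -26.7 dB, 42.1°; ω = 87: -5.0 dB, 1.7°

At s = jω = j3:
zero (s+3): 3 + j3 → |·| = √(3²+3²) = √18 ≈ 4.2426, ∠ = arctan(3/3) ≈ 45.00°
zero (s+32): 32 + j3 → |·| = √(32²+3²) = √1033 ≈ 32.14, ∠ = arctan(3/32) ≈ 5.36°
pole (s+40): 40 + j3 → |·| = √(40²+3²) = √1609 ≈ 40.112, ∠ = arctan(3/40) ≈ 4.29°
pole (s+80): 80 + j3 → |·| = √(80²+3²) = √6409 ≈ 80.056, ∠ = arctan(3/80) ≈ 2.15°
pole (s+92): 92 + j3 → |·| = √(92²+3²) = √8473 ≈ 92.049, ∠ = arctan(3/92) ≈ 1.87°
|G| = 100 · 136.36 / 2.9559e+05 ≈ 0.046131
Gain = 20 log₁₀(0.046131) ≈ -26.72 dB
∠G = 50.36° − 8.31° = 42.05°

At s = jω = j87:
zero (s+3): 3 + j87 → |·| = √(3²+87²) = √7578 ≈ 87.052, ∠ = arctan(87/3) ≈ 88.03°
zero (s+32): 32 + j87 → |·| = √(32²+87²) = √8593 ≈ 92.698, ∠ = arctan(87/32) ≈ 69.81°
pole (s+40): 40 + j87 → |·| = √(40²+87²) = √9169 ≈ 95.755, ∠ = arctan(87/40) ≈ 65.31°
pole (s+80): 80 + j87 → |·| = √(80²+87²) = √13969 ≈ 118.19, ∠ = arctan(87/80) ≈ 47.40°
pole (s+92): 92 + j87 → |·| = √(92²+87²) = √16033 ≈ 126.62, ∠ = arctan(87/92) ≈ 43.40°
|G| = 100 · 8069.5 / 1.433e+06 ≈ 0.56312
Gain = 20 log₁₀(0.56312) ≈ -4.99 dB
∠G = 157.84° − 156.11° = 1.73°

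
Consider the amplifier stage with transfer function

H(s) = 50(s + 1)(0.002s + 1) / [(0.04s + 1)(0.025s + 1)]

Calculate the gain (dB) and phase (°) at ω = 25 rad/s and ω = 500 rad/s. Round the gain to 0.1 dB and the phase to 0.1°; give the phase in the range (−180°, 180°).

ω = 25: 57.5 dB, 13.6°; ω = 500: 43.0 dB, -37.7°

At ω = 25 rad/s:
zero (1 + j25·1) = 1 + j25 → |·| ≈ 25.02, ∠ ≈ 87.71°
zero (1 + j25·0.002) = 1 + j0.05 → |·| ≈ 1.0012, ∠ ≈ 2.86°
pole (1 + j25·0.04) = 1 + j1 → |·| ≈ 1.4142, ∠ ≈ 45.00°
pole (1 + j25·0.025) = 1 + j0.625 → |·| ≈ 1.1792, ∠ ≈ 32.01°
|H| = 50 · 25.02 · 1.0012 / (1.4142 · 1.1792) ≈ 751.07
Gain = 20 log₁₀(751.07) ≈ 57.51 dB
∠H = (87.71° + 2.86°) − (45.00° + 32.01°) = 13.56°

At ω = 500 rad/s:
zero (1 + j500·1) = 1 + j500 → |·| ≈ 500, ∠ ≈ 89.89°
zero (1 + j500·0.002) = 1 + j1 → |·| ≈ 1.4142, ∠ ≈ 45.00°
pole (1 + j500·0.04) = 1 + j20 → |·| ≈ 20.025, ∠ ≈ 87.14°
pole (1 + j500·0.025) = 1 + j12.5 → |·| ≈ 12.54, ∠ ≈ 85.43°
|H| = 50 · 500 · 1.4142 / (20.025 · 12.54) ≈ 140.79
Gain = 20 log₁₀(140.79) ≈ 42.97 dB
∠H = (89.89° + 45.00°) − (87.14° + 85.43°) = -37.68°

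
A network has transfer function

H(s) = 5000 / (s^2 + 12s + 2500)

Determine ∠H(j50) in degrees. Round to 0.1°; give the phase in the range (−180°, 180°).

-90.0°

At s = jω = j50:
quadratic: (j50)² + 12·j50 + 2500 = 0 + j600 → |·| ≈ 600, ∠ ≈ 90.00°
∠H = 0.00° − 90.00° = -90.00°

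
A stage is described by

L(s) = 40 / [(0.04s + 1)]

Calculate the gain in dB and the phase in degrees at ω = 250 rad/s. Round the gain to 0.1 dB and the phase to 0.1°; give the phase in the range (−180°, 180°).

At ω = 250 rad/s:
pole (1 + j250·0.04) = 1 + j10 → |·| ≈ 10.05, ∠ ≈ 84.29°
|L| = 40 · 1 / (10.05) ≈ 3.9801
Gain = 20 log₁₀(3.9801) ≈ 12.00 dB
∠L = (0°) − (84.29°) = -84.29°

12.0 dB, -84.3°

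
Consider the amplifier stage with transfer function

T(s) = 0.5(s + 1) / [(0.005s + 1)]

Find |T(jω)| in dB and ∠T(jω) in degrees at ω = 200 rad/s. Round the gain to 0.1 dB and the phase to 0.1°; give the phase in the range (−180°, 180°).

37.0 dB, 44.7°

At ω = 200 rad/s:
zero (1 + j200·1) = 1 + j200 → |·| ≈ 200, ∠ ≈ 89.71°
pole (1 + j200·0.005) = 1 + j1 → |·| ≈ 1.4142, ∠ ≈ 45.00°
|T| = 0.5 · 200 / (1.4142) ≈ 70.711
Gain = 20 log₁₀(70.711) ≈ 36.99 dB
∠T = (89.71°) − (45.00°) = 44.71°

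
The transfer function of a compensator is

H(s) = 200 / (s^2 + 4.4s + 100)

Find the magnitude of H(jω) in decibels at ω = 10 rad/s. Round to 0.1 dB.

At s = jω = j10:
quadratic: (j10)² + 4.4·j10 + 100 = 0 + j44 → |·| ≈ 44, ∠ ≈ 90.00°
|H| = 200 / 44 ≈ 4.5455
Gain = 20 log₁₀(4.5455) ≈ 13.15 dB

13.2 dB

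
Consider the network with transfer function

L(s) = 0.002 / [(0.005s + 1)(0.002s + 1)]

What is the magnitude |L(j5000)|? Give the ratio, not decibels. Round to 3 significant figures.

7.95e-06

At ω = 5000 rad/s:
pole (1 + j5000·0.005) = 1 + j25 → |·| ≈ 25.02, ∠ ≈ 87.71°
pole (1 + j5000·0.002) = 1 + j10 → |·| ≈ 10.05, ∠ ≈ 84.29°
|L| = 0.002 · 1 / (25.02 · 10.05) ≈ 7.9538e-06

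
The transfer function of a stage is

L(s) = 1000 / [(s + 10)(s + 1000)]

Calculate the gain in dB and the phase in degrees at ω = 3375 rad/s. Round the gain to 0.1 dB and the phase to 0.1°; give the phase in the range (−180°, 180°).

At s = jω = j3375:
pole (s+10): 10 + j3375 → |·| = √(10²+3375²) = √11390725 ≈ 3375, ∠ = arctan(3375/10) ≈ 89.83°
pole (s+1000): 1000 + j3375 → |·| = √(1000²+3375²) = √12390625 ≈ 3520, ∠ = arctan(3375/1000) ≈ 73.50°
|L| = 1000 / 1.188e+07 ≈ 8.4175e-05
Gain = 20 log₁₀(8.4175e-05) ≈ -81.50 dB
∠L = 0.00° − 163.33° = -163.33°

-81.5 dB, -163.3°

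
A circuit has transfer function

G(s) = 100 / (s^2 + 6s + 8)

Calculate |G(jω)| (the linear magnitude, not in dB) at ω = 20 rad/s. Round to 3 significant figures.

0.244

Substitute s = j20:
Numerator: 100 = 100 + j0
Denominator: (j20)^2 + 6(j20) + 8 = -392 + j120
|N| = √(100² + 0²) ≈ 100, ∠N ≈ 0.00°
|D| = √(392² + 120²) ≈ 409.96, ∠D ≈ 162.98°
|G| = 100 / 409.96 ≈ 0.24393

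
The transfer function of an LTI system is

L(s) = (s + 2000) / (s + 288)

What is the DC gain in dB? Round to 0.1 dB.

16.8 dB

L(0) = 1·2000 / (288) ≈ 6.9444
20 log₁₀(6.9444) ≈ 16.83 dB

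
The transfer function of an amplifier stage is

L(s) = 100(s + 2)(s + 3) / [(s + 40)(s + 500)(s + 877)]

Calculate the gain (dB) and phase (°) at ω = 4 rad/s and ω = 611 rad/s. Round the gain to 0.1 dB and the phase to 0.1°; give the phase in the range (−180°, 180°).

At s = jω = j4:
zero (s+2): 2 + j4 → |·| = √(2²+4²) = √20 ≈ 4.4721, ∠ = arctan(4/2) ≈ 63.43°
zero (s+3): 3 + j4 → |·| = √(3²+4²) = √25 ≈ 5, ∠ = arctan(4/3) ≈ 53.13°
pole (s+40): 40 + j4 → |·| = √(40²+4²) = √1616 ≈ 40.2, ∠ = arctan(4/40) ≈ 5.71°
pole (s+500): 500 + j4 → |·| = √(500²+4²) = √250016 ≈ 500.02, ∠ = arctan(4/500) ≈ 0.46°
pole (s+877): 877 + j4 → |·| = √(877²+4²) = √769145 ≈ 877.01, ∠ = arctan(4/877) ≈ 0.26°
|L| = 100 · 22.361 / 1.7629e+07 ≈ 0.00012684
Gain = 20 log₁₀(0.00012684) ≈ -77.93 dB
∠L = 116.56° − 6.43° = 110.13°

At s = jω = j611:
zero (s+2): 2 + j611 → |·| = √(2²+611²) = √373325 ≈ 611, ∠ = arctan(611/2) ≈ 89.81°
zero (s+3): 3 + j611 → |·| = √(3²+611²) = √373330 ≈ 611.01, ∠ = arctan(611/3) ≈ 89.72°
pole (s+40): 40 + j611 → |·| = √(40²+611²) = √374921 ≈ 612.31, ∠ = arctan(611/40) ≈ 86.25°
pole (s+500): 500 + j611 → |·| = √(500²+611²) = √623321 ≈ 789.51, ∠ = arctan(611/500) ≈ 50.71°
pole (s+877): 877 + j611 → |·| = √(877²+611²) = √1142450 ≈ 1068.9, ∠ = arctan(611/877) ≈ 34.86°
|L| = 100 · 3.7333e+05 / 5.1673e+08 ≈ 0.072249
Gain = 20 log₁₀(0.072249) ≈ -22.82 dB
∠L = 179.53° − 171.82° = 7.71°

ω = 4: -77.9 dB, 110.1°; ω = 611: -22.8 dB, 7.7°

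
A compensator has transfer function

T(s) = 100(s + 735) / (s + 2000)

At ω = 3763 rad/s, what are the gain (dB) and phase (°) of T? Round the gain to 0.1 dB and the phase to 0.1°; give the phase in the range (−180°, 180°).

39.1 dB, 16.9°

At s = jω = j3763:
zero (s+735): 735 + j3763 → |·| = √(735²+3763²) = √14700394 ≈ 3834.1, ∠ = arctan(3763/735) ≈ 78.95°
pole (s+2000): 2000 + j3763 → |·| = √(2000²+3763²) = √18160169 ≈ 4261.5, ∠ = arctan(3763/2000) ≈ 62.01°
|T| = 100 · 3834.1 / 4261.5 ≈ 89.971
Gain = 20 log₁₀(89.971) ≈ 39.08 dB
∠T = 78.95° − 62.01° = 16.94°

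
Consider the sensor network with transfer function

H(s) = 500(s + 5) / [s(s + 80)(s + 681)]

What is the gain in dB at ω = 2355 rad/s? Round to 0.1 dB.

At s = jω = j2355:
zero (s+5): 5 + j2355 → |·| = √(5²+2355²) = √5546050 ≈ 2355, ∠ = arctan(2355/5) ≈ 89.88°
pole (s+80): 80 + j2355 → |·| = √(80²+2355²) = √5552425 ≈ 2356.4, ∠ = arctan(2355/80) ≈ 88.05°
pole (s+681): 681 + j2355 → |·| = √(681²+2355²) = √6009786 ≈ 2451.5, ∠ = arctan(2355/681) ≈ 73.87°
pole at origin: |s| = 2355, ∠ = 90.00° (in denominator)
|H| = 500 · 2355 / 1.3604e+10 ≈ 8.6555e-05
Gain = 20 log₁₀(8.6555e-05) ≈ -81.25 dB

-81.3 dB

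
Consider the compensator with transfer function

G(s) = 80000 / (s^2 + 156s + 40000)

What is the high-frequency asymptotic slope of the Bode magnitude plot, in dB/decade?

Each pole contributes −20 dB/decade at high frequency; each zero contributes +20 dB/decade.
Net: 0 zero(s) − 2 pole(s) → -40 dB/decade.

-40 dB/decade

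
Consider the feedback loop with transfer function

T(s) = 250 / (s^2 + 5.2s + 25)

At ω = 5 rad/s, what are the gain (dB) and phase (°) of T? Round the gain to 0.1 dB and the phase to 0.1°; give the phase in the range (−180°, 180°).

19.7 dB, -90.0°

At s = jω = j5:
quadratic: (j5)² + 5.2·j5 + 25 = 0 + j26 → |·| ≈ 26, ∠ ≈ 90.00°
|T| = 250 / 26 ≈ 9.6154
Gain = 20 log₁₀(9.6154) ≈ 19.66 dB
∠T = 0.00° − 90.00° = -90.00°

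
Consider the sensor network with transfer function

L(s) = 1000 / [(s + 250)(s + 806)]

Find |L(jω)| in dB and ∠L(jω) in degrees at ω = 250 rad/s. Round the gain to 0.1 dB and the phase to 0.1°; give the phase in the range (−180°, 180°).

At s = jω = j250:
pole (s+250): 250 + j250 → |·| = √(250²+250²) = √125000 ≈ 353.55, ∠ = arctan(250/250) ≈ 45.00°
pole (s+806): 806 + j250 → |·| = √(806²+250²) = √712136 ≈ 843.88, ∠ = arctan(250/806) ≈ 17.23°
|L| = 1000 / 2.9835e+05 ≈ 0.0033518
Gain = 20 log₁₀(0.0033518) ≈ -49.49 dB
∠L = 0.00° − 62.23° = -62.23°

-49.5 dB, -62.2°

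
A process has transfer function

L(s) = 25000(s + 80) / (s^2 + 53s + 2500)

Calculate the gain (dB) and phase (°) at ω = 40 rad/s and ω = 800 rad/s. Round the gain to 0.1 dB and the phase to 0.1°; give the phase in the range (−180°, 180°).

ω = 40: 59.7 dB, -40.4°; ω = 800: 30.0 dB, -91.9°

At s = jω = j40:
zero (s+80): 80 + j40 → |·| = √(80²+40²) = √8000 ≈ 89.443, ∠ = arctan(40/80) ≈ 26.57°
quadratic: (j40)² + 53·j40 + 2500 = 900 + j2120 → |·| ≈ 2303.1, ∠ ≈ 67.00°
|L| = 25000 · 89.443 / 2303.1 ≈ 970.9
Gain = 20 log₁₀(970.9) ≈ 59.74 dB
∠L = 26.57° − 67.00° = -40.43°

At s = jω = j800:
zero (s+80): 80 + j800 → |·| = √(80²+800²) = √646400 ≈ 803.99, ∠ = arctan(800/80) ≈ 84.29°
quadratic: (j800)² + 53·j800 + 2500 = -637500 + j42400 → |·| ≈ 6.3891e+05, ∠ ≈ 176.19°
|L| = 25000 · 803.99 / 6.3891e+05 ≈ 31.459
Gain = 20 log₁₀(31.459) ≈ 29.95 dB
∠L = 84.29° − 176.19° = -91.90°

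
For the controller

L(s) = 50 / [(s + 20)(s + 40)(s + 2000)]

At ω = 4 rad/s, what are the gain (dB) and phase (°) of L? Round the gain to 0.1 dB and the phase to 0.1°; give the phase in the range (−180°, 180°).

-90.3 dB, -17.1°

At s = jω = j4:
pole (s+20): 20 + j4 → |·| = √(20²+4²) = √416 ≈ 20.396, ∠ = arctan(4/20) ≈ 11.31°
pole (s+40): 40 + j4 → |·| = √(40²+4²) = √1616 ≈ 40.2, ∠ = arctan(4/40) ≈ 5.71°
pole (s+2000): 2000 + j4 → |·| = √(2000²+4²) = √4000016 ≈ 2000, ∠ = arctan(4/2000) ≈ 0.11°
|L| = 50 / 1.6398e+06 ≈ 3.0492e-05
Gain = 20 log₁₀(3.0492e-05) ≈ -90.32 dB
∠L = 0.00° − 17.13° = -17.13°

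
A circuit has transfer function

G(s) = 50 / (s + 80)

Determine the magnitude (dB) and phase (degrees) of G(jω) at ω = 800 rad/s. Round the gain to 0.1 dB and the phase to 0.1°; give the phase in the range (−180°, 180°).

Substitute s = j800:
Numerator: 50 = 50 + j0
Denominator: (j800) + 80 = 80 + j800
|N| = √(50² + 0²) ≈ 50, ∠N ≈ 0.00°
|D| = √(80² + 800²) ≈ 803.99, ∠D ≈ 84.29°
|G| = 50 / 803.99 ≈ 0.06219
Gain = 20 log₁₀(0.06219) ≈ -24.13 dB
∠G = 0.00° − 84.29° = -84.29°

-24.1 dB, -84.3°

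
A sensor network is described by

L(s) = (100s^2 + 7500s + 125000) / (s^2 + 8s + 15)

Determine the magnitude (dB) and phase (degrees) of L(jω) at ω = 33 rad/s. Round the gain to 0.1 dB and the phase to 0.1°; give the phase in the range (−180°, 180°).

47.0 dB, -79.9°

Substitute s = j33:
Numerator: 100(j33)^2 + 7500(j33) + 125000 = 16100 + j247500
Denominator: (j33)^2 + 8(j33) + 15 = -1074 + j264
|N| = √(16100² + 247500²) ≈ 2.4802e+05, ∠N ≈ 86.28°
|D| = √(1074² + 264²) ≈ 1106, ∠D ≈ 166.19°
|L| = 2.4802e+05 / 1106 ≈ 224.25
Gain = 20 log₁₀(224.25) ≈ 47.01 dB
∠L = 86.28° − 166.19° = -79.91°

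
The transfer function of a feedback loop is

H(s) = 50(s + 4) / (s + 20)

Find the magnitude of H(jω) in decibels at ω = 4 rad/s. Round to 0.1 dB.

At s = jω = j4:
zero (s+4): 4 + j4 → |·| = √(4²+4²) = √32 ≈ 5.6569, ∠ = arctan(4/4) ≈ 45.00°
pole (s+20): 20 + j4 → |·| = √(20²+4²) = √416 ≈ 20.396, ∠ = arctan(4/20) ≈ 11.31°
|H| = 50 · 5.6569 / 20.396 ≈ 13.868
Gain = 20 log₁₀(13.868) ≈ 22.84 dB

22.8 dB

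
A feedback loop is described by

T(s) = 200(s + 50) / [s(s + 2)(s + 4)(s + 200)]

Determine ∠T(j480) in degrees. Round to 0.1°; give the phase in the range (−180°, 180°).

107.4°

At s = jω = j480:
zero (s+50): 50 + j480 → |·| = √(50²+480²) = √232900 ≈ 482.6, ∠ = arctan(480/50) ≈ 84.05°
pole (s+2): 2 + j480 → |·| = √(2²+480²) = √230404 ≈ 480, ∠ = arctan(480/2) ≈ 89.76°
pole (s+4): 4 + j480 → |·| = √(4²+480²) = √230416 ≈ 480.02, ∠ = arctan(480/4) ≈ 89.52°
pole (s+200): 200 + j480 → |·| = √(200²+480²) = √270400 ≈ 520, ∠ = arctan(480/200) ≈ 67.38°
pole at origin: |s| = 480, ∠ = 90.00° (in denominator)
∠T = 84.05° − 336.66° = -252.61° ≡ 107.39° (principal value)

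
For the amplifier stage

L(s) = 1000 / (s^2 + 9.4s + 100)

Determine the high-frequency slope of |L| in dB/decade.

Each pole contributes −20 dB/decade at high frequency; each zero contributes +20 dB/decade.
Net: 0 zero(s) − 2 pole(s) → -40 dB/decade.

-40 dB/decade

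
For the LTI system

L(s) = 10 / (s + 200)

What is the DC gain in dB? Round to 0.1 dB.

-26.0 dB

L(0) = 10 / 200 = 0.05
20 log₁₀(0.05) ≈ -26.02 dB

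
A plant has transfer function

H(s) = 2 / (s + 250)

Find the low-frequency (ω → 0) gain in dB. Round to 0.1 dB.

-41.9 dB

H(0) = 2 / 250 = 0.008
20 log₁₀(0.008) ≈ -41.94 dB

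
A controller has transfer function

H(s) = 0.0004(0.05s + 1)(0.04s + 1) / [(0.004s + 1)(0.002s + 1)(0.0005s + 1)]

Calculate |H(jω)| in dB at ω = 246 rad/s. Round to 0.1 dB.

-30.2 dB

At ω = 246 rad/s:
zero (1 + j246·0.05) = 1 + j12.3 → |·| ≈ 12.341, ∠ ≈ 85.35°
zero (1 + j246·0.04) = 1 + j9.84 → |·| ≈ 9.8907, ∠ ≈ 84.20°
pole (1 + j246·0.004) = 1 + j0.984 → |·| ≈ 1.4029, ∠ ≈ 44.54°
pole (1 + j246·0.002) = 1 + j0.492 → |·| ≈ 1.1145, ∠ ≈ 26.20°
pole (1 + j246·0.0005) = 1 + j0.123 → |·| ≈ 1.0075, ∠ ≈ 7.01°
|H| = 0.0004 · 12.341 · 9.8907 / (1.4029 · 1.1145 · 1.0075) ≈ 0.030995
Gain = 20 log₁₀(0.030995) ≈ -30.17 dB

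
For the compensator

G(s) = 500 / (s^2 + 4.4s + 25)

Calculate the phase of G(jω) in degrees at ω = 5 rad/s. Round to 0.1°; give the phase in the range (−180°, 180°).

At s = jω = j5:
quadratic: (j5)² + 4.4·j5 + 25 = 0 + j22 → |·| ≈ 22, ∠ ≈ 90.00°
∠G = 0.00° − 90.00° = -90.00°

-90.0°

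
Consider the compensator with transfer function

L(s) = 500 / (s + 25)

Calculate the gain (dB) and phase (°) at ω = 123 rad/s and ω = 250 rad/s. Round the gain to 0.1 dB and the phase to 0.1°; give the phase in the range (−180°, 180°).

ω = 123: 12.0 dB, -78.5°; ω = 250: 6.0 dB, -84.3°

At s = jω = j123:
pole (s+25): 25 + j123 → |·| = √(25²+123²) = √15754 ≈ 125.51, ∠ = arctan(123/25) ≈ 78.51°
|L| = 500 / 125.51 ≈ 3.9837
Gain = 20 log₁₀(3.9837) ≈ 12.01 dB
∠L = 0.00° − 78.51° = -78.51°

At s = jω = j250:
pole (s+25): 25 + j250 → |·| = √(25²+250²) = √63125 ≈ 251.25, ∠ = arctan(250/25) ≈ 84.29°
|L| = 500 / 251.25 ≈ 1.99
Gain = 20 log₁₀(1.99) ≈ 5.98 dB
∠L = 0.00° − 84.29° = -84.29°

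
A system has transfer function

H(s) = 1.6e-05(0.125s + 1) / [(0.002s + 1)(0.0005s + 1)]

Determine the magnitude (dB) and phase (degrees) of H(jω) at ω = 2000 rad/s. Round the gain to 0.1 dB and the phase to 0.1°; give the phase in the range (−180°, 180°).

At ω = 2000 rad/s:
zero (1 + j2000·0.125) = 1 + j250 → |·| ≈ 250, ∠ ≈ 89.77°
pole (1 + j2000·0.002) = 1 + j4 → |·| ≈ 4.1231, ∠ ≈ 75.96°
pole (1 + j2000·0.0005) = 1 + j1 → |·| ≈ 1.4142, ∠ ≈ 45.00°
|H| = 1.6e-05 · 250 / (4.1231 · 1.4142) ≈ 0.000686
Gain = 20 log₁₀(0.000686) ≈ -63.27 dB
∠H = (89.77°) − (75.96° + 45.00°) = -31.19°

-63.3 dB, -31.2°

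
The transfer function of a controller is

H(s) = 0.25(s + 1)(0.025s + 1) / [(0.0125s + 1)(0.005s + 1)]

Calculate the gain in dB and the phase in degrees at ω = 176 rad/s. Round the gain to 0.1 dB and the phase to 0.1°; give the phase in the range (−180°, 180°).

At ω = 176 rad/s:
zero (1 + j176·1) = 1 + j176 → |·| ≈ 176, ∠ ≈ 89.67°
zero (1 + j176·0.025) = 1 + j4.4 → |·| ≈ 4.5122, ∠ ≈ 77.20°
pole (1 + j176·0.0125) = 1 + j2.2 → |·| ≈ 2.4166, ∠ ≈ 65.56°
pole (1 + j176·0.005) = 1 + j0.88 → |·| ≈ 1.3321, ∠ ≈ 41.35°
|H| = 0.25 · 176 · 4.5122 / (2.4166 · 1.3321) ≈ 61.674
Gain = 20 log₁₀(61.674) ≈ 35.80 dB
∠H = (89.67° + 77.20°) − (65.56° + 41.35°) = 59.96°

35.8 dB, 60.0°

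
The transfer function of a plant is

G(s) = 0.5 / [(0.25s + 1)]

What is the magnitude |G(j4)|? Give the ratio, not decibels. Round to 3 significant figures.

At ω = 4 rad/s:
pole (1 + j4·0.25) = 1 + j1 → |·| ≈ 1.4142, ∠ ≈ 45.00°
|G| = 0.5 · 1 / (1.4142) ≈ 0.35356

0.354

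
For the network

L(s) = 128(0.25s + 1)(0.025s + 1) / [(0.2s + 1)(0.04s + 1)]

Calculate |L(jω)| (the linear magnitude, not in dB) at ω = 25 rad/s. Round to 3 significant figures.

132

At ω = 25 rad/s:
zero (1 + j25·0.25) = 1 + j6.25 → |·| ≈ 6.3295, ∠ ≈ 80.91°
zero (1 + j25·0.025) = 1 + j0.625 → |·| ≈ 1.1792, ∠ ≈ 32.01°
pole (1 + j25·0.2) = 1 + j5 → |·| ≈ 5.099, ∠ ≈ 78.69°
pole (1 + j25·0.04) = 1 + j1 → |·| ≈ 1.4142, ∠ ≈ 45.00°
|L| = 128 · 6.3295 · 1.1792 / (5.099 · 1.4142) ≈ 132.49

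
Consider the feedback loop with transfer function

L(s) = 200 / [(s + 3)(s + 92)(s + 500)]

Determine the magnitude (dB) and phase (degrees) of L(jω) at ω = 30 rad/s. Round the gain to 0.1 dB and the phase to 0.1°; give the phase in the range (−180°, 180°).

At s = jω = j30:
pole (s+3): 3 + j30 → |·| = √(3²+30²) = √909 ≈ 30.15, ∠ = arctan(30/3) ≈ 84.29°
pole (s+92): 92 + j30 → |·| = √(92²+30²) = √9364 ≈ 96.768, ∠ = arctan(30/92) ≈ 18.06°
pole (s+500): 500 + j30 → |·| = √(500²+30²) = √250900 ≈ 500.9, ∠ = arctan(30/500) ≈ 3.43°
|L| = 200 / 1.4614e+06 ≈ 0.00013686
Gain = 20 log₁₀(0.00013686) ≈ -77.27 dB
∠L = 0.00° − 105.78° = -105.78°

-77.3 dB, -105.8°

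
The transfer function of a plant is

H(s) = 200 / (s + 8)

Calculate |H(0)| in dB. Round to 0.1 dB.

28.0 dB

H(0) = 200 / 8 = 25
20 log₁₀(25) ≈ 27.96 dB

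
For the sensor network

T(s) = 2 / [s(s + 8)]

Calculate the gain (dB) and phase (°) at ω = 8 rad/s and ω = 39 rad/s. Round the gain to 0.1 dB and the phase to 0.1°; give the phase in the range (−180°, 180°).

ω = 8: -33.1 dB, -135.0°; ω = 39: -57.8 dB, -168.4°

At s = jω = j8:
pole (s+8): 8 + j8 → |·| = √(8²+8²) = √128 ≈ 11.314, ∠ = arctan(8/8) ≈ 45.00°
pole at origin: |s| = 8, ∠ = 90.00° (in denominator)
|T| = 2 / 90.512 ≈ 0.022097
Gain = 20 log₁₀(0.022097) ≈ -33.11 dB
∠T = 0.00° − 135.00° = -135.00°

At s = jω = j39:
pole (s+8): 8 + j39 → |·| = √(8²+39²) = √1585 ≈ 39.812, ∠ = arctan(39/8) ≈ 78.41°
pole at origin: |s| = 39, ∠ = 90.00° (in denominator)
|T| = 2 / 1552.7 ≈ 0.0012881
Gain = 20 log₁₀(0.0012881) ≈ -57.80 dB
∠T = 0.00° − 168.41° = -168.41°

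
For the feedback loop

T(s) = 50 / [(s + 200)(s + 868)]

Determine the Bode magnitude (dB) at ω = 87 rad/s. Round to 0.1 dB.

At s = jω = j87:
pole (s+200): 200 + j87 → |·| = √(200²+87²) = √47569 ≈ 218.1, ∠ = arctan(87/200) ≈ 23.51°
pole (s+868): 868 + j87 → |·| = √(868²+87²) = √760993 ≈ 872.35, ∠ = arctan(87/868) ≈ 5.72°
|T| = 50 / 1.9026e+05 ≈ 0.0002628
Gain = 20 log₁₀(0.0002628) ≈ -71.61 dB

-71.6 dB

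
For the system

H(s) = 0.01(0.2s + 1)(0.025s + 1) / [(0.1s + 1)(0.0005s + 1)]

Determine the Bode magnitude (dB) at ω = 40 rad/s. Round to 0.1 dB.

-31.2 dB

At ω = 40 rad/s:
zero (1 + j40·0.2) = 1 + j8 → |·| ≈ 8.0623, ∠ ≈ 82.87°
zero (1 + j40·0.025) = 1 + j1 → |·| ≈ 1.4142, ∠ ≈ 45.00°
pole (1 + j40·0.1) = 1 + j4 → |·| ≈ 4.1231, ∠ ≈ 75.96°
pole (1 + j40·0.0005) = 1 + j0.02 → |·| ≈ 1.0002, ∠ ≈ 1.15°
|H| = 0.01 · 8.0623 · 1.4142 / (4.1231 · 1.0002) ≈ 0.027648
Gain = 20 log₁₀(0.027648) ≈ -31.17 dB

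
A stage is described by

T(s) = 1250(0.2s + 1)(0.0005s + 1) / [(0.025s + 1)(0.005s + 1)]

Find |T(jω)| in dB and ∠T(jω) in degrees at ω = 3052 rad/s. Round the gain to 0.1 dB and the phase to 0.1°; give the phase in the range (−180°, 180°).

At ω = 3052 rad/s:
zero (1 + j3052·0.2) = 1 + j610.4 → |·| ≈ 610.4, ∠ ≈ 89.91°
zero (1 + j3052·0.0005) = 1 + j1.526 → |·| ≈ 1.8245, ∠ ≈ 56.76°
pole (1 + j3052·0.025) = 1 + j76.3 → |·| ≈ 76.307, ∠ ≈ 89.25°
pole (1 + j3052·0.005) = 1 + j15.26 → |·| ≈ 15.293, ∠ ≈ 86.25°
|T| = 1250 · 610.4 · 1.8245 / (76.307 · 15.293) ≈ 1192.9
Gain = 20 log₁₀(1192.9) ≈ 61.53 dB
∠T = (89.91° + 56.76°) − (89.25° + 86.25°) = -28.83°

61.5 dB, -28.8°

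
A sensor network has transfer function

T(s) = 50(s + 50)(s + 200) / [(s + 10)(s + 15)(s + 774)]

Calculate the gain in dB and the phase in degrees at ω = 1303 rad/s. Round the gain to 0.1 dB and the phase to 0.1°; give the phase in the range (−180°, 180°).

-29.5 dB, -69.1°

At s = jω = j1303:
zero (s+50): 50 + j1303 → |·| = √(50²+1303²) = √1700309 ≈ 1304, ∠ = arctan(1303/50) ≈ 87.80°
zero (s+200): 200 + j1303 → |·| = √(200²+1303²) = √1737809 ≈ 1318.3, ∠ = arctan(1303/200) ≈ 81.27°
pole (s+10): 10 + j1303 → |·| = √(10²+1303²) = √1697909 ≈ 1303, ∠ = arctan(1303/10) ≈ 89.56°
pole (s+15): 15 + j1303 → |·| = √(15²+1303²) = √1698034 ≈ 1303.1, ∠ = arctan(1303/15) ≈ 89.34°
pole (s+774): 774 + j1303 → |·| = √(774²+1303²) = √2296885 ≈ 1515.5, ∠ = arctan(1303/774) ≈ 59.29°
|T| = 50 · 1.7191e+06 / 2.5732e+09 ≈ 0.033404
Gain = 20 log₁₀(0.033404) ≈ -29.52 dB
∠T = 169.07° − 238.19° = -69.12°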